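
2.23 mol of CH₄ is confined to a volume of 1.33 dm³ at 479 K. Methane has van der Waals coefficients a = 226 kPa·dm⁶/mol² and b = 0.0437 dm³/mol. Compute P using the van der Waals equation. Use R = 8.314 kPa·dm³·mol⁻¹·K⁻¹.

P = nRT/(V − nb) − a n²/V²
nRT/(V − nb) = (2.23)(8.314)(479)/(1.33 − 2.23×0.0437) = 8880.8/1.2325 = 7205.5 kPa
a n²/V² = (226)(2.23)²/(1.33)² = 635.35 kPa
P = 7205.5 − 635.35 = 6570 kPa

P ≈ 6570 kPa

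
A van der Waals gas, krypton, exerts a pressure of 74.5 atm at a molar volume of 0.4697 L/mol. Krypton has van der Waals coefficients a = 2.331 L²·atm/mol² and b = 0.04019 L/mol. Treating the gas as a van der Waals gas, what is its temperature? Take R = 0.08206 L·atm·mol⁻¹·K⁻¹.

T = (P + a/V_m²)(V_m − b)/R
P + a/V_m² = 74.5 + 2.331/(0.4697)² = 85.066 atm
V_m − b = 0.4697 − 0.04019 = 0.42951 L/mol
T = (85.066)(0.42951)/0.08206 = 445.2 K

T ≈ 445.2 K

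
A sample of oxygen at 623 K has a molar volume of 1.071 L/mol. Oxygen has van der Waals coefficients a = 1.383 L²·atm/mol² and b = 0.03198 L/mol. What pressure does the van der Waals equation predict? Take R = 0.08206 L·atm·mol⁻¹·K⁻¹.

P = RT/(V_m − b) − a/V_m²
RT/(V_m − b) = (0.08206)(623)/(1.071 − 0.03198) = 51.123/1.0390 = 49.204 atm
a/V_m² = 1.383/(1.071)² = 1.2057 atm
P = 49.204 − 1.2057 = 48.00 atm

P ≈ 48.00 atm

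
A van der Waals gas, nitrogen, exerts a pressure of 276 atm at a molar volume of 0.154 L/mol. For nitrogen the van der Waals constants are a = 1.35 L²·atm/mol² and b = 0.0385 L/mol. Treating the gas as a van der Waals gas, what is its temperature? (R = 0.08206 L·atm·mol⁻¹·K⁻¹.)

T ≈ 468.6 K

T = (P + a/V_m²)(V_m − b)/R
P + a/V_m² = 276 + 1.35/(0.154)² = 332.92 atm
V_m − b = 0.154 − 0.0385 = 0.11550 L/mol
T = (332.92)(0.11550)/0.08206 = 468.6 K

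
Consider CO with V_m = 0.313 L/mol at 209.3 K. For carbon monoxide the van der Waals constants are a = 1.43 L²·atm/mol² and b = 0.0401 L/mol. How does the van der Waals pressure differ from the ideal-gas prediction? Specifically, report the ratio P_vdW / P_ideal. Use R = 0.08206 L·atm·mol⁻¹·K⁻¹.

P_vdW / P_ideal ≈ 0.8809

Ideal: P_ideal = RT/V_m = (0.08206)(209.3)/0.313 = 54.8727 atm
vdW: P = RT/(V_m − b) − a/V_m² = 17.1752/0.272900 − 1.43/0.0979690 = 62.9359 − 14.5965 = 48.3394 atm
Ratio = 48.3394/54.8727 = 0.8809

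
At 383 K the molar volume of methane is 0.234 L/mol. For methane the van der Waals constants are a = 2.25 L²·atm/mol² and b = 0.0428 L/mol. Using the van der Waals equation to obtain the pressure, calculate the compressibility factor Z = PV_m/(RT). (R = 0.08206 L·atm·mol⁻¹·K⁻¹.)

P = RT/(V_m − b) − a/V_m² = (0.08206)(383)/(0.234 − 0.0428) − 2.25/(0.234)²
  = 31.429/0.19120 − 41.091 = 164.38 − 41.091 = 123.29 atm
Z = PV_m/(RT) = (123.29)(0.234)/((0.08206)(383)) = 28.850/31.429 = 0.9179

Z ≈ 0.9179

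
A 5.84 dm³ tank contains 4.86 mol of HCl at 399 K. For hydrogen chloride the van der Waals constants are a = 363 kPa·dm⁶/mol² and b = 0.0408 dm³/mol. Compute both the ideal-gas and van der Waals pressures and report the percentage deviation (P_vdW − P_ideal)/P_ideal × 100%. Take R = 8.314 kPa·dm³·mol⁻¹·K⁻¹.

-5.59 %

Ideal: P_ideal = nRT/V = (4.86)(8.314)(399)/5.84 = 2760.62 kPa
vdW: P = nRT/(V − nb) − a n²/V² = 16122.0/5.64171 − 8573.91/34.1056 = 2857.64 − 251.393 = 2606.25 kPa
% deviation = (2606.25 − 2760.62)/2760.62 × 100% = -5.59%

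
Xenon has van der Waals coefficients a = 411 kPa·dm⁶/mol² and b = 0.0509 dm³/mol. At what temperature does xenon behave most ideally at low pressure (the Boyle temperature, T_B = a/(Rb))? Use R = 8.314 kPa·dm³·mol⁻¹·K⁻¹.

T_B ≈ 971.2 K

For a van der Waals gas the second virial coefficient B₂ = b − a/(RT) vanishes at T_B = a/(Rb).
T_B = 411/(8.314×0.0509) = 411/0.42318 = 971.2 K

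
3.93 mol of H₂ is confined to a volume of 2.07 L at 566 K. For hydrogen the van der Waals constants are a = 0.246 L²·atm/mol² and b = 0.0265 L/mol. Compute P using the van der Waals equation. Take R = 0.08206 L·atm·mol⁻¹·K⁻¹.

P = nRT/(V − nb) − a n²/V²
nRT/(V − nb) = (3.93)(0.08206)(566)/(2.07 − 3.93×0.0265) = 182.53/1.9659 = 92.848 atm
a n²/V² = (0.246)(3.93)²/(2.07)² = 0.88671 atm
P = 92.848 − 0.88671 = 91.96 atm

P ≈ 91.96 atm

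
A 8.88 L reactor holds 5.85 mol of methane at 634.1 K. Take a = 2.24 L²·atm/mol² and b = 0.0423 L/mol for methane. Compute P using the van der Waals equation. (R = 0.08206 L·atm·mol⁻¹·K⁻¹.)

P ≈ 34.29 atm

P = nRT/(V − nb) − a n²/V²
nRT/(V − nb) = (5.85)(0.08206)(634.1)/(8.88 − 5.85×0.0423) = 304.40/8.6325 = 35.262 atm
a n²/V² = (2.24)(5.85)²/(8.88)² = 0.97215 atm
P = 35.262 − 0.97215 = 34.29 atm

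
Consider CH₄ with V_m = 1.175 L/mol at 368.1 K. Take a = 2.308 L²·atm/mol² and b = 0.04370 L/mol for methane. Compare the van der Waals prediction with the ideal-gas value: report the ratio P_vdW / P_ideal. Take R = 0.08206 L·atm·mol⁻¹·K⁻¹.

Ideal: P_ideal = RT/V_m = (0.08206)(368.1)/1.175 = 25.7075 atm
vdW: P = RT/(V_m − b) − a/V_m² = 30.2063/1.13130 − 2.308/1.38063 = 26.7005 − 1.67170 = 25.0288 atm
Ratio = 25.0288/25.7075 = 0.9736

P_vdW / P_ideal ≈ 0.9736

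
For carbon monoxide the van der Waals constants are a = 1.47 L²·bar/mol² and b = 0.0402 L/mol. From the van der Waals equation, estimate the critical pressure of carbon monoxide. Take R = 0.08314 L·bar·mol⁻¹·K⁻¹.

For a van der Waals gas, P_c = a/(27b²).
P_c = 1.47/(27×(0.0402)²) = 1.47/0.043633 = 33.69 bar

P_c ≈ 33.69 bar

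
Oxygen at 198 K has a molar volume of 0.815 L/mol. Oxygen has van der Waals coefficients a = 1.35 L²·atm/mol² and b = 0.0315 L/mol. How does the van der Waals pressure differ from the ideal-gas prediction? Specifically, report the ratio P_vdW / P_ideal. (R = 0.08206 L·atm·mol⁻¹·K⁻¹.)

P_vdW / P_ideal ≈ 0.9383

Ideal: P_ideal = RT/V_m = (0.08206)(198)/0.815 = 19.9360 atm
vdW: P = RT/(V_m − b) − a/V_m² = 16.2479/0.783500 − 1.35/0.664225 = 20.7376 − 2.03244 = 18.7052 atm
Ratio = 18.7052/19.9360 = 0.9383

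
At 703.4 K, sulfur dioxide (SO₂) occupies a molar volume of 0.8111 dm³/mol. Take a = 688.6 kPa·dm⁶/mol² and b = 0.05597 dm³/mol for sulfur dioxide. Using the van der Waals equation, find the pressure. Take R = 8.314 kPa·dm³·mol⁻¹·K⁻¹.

P ≈ 6698 kPa

P = RT/(V_m − b) − a/V_m²
RT/(V_m − b) = (8.314)(703.4)/(0.8111 − 0.05597) = 5848.1/0.75513 = 7744.5 kPa
a/V_m² = 688.6/(0.8111)² = 1046.7 kPa
P = 7744.5 − 1046.7 = 6698 kPa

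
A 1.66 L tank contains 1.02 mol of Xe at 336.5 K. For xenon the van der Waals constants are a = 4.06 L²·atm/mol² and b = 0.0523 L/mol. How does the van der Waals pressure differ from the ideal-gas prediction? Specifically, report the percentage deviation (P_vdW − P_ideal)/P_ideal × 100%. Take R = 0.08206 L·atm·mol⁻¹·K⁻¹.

Ideal: P_ideal = nRT/V = (1.02)(0.08206)(336.5)/1.66 = 16.9671 atm
vdW: P = nRT/(V − nb) − a n²/V² = 28.1655/1.60665 − 4.22402/2.75560 = 17.5306 − 1.53289 = 15.9977 atm
% deviation = (15.9977 − 16.9671)/16.9671 × 100% = -5.71%

-5.71 %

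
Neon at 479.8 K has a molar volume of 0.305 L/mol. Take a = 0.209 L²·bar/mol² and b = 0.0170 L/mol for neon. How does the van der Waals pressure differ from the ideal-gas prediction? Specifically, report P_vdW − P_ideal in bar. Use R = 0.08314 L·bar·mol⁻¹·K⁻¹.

Ideal: P_ideal = RT/V_m = (0.08314)(479.8)/0.305 = 130.789 bar
vdW: P = RT/(V_m − b) − a/V_m² = 39.8906/0.288000 − 0.209/0.0930250 = 138.509 − 2.24671 = 136.262 bar
ΔP = 136.262 − 130.789 = 5.47 bar

ΔP ≈ 5.47 bar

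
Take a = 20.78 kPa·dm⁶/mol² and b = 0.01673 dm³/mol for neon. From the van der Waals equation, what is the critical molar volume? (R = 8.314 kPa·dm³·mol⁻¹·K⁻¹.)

For a van der Waals gas, V_m,c = 3b.
V_m,c = 3×0.01673 = 0.05019 dm³/mol

V_m,c ≈ 0.05019 dm³/mol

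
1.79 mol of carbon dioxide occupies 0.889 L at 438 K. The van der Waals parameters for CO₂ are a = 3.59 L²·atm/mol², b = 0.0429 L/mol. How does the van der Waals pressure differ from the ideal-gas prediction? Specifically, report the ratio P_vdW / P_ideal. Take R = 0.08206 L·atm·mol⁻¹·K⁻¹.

P_vdW / P_ideal ≈ 0.8934

Ideal: P_ideal = nRT/V = (1.79)(0.08206)(438)/0.889 = 72.3697 atm
vdW: P = nRT/(V − nb) − a n²/V² = 64.3367/0.812209 − 11.5027/0.790321 = 79.2120 − 14.5545 = 64.6575 atm
Ratio = 64.6575/72.3697 = 0.8934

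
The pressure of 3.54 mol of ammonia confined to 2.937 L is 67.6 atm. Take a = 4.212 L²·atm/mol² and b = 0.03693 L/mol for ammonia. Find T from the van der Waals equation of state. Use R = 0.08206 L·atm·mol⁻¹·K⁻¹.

T ≈ 712.2 K

T = (P + a n²/V²)(V − nb)/(nR)
P + a n²/V² = 67.6 + (4.212)(3.54)²/(2.937)² = 73.719 atm
V − nb = 2.937 − (3.54)(0.03693) = 2.8063 L
T = (73.719)(2.8063)/((3.54)(0.08206)) = 712.2 K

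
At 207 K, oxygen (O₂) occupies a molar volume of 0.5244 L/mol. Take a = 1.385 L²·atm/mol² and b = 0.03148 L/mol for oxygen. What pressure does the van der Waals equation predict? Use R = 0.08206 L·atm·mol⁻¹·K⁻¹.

P = RT/(V_m − b) − a/V_m²
RT/(V_m − b) = (0.08206)(207)/(0.5244 − 0.03148) = 16.986/0.49292 = 34.460 atm
a/V_m² = 1.385/(0.5244)² = 5.0364 atm
P = 34.460 − 5.0364 = 29.42 atm

P ≈ 29.42 atm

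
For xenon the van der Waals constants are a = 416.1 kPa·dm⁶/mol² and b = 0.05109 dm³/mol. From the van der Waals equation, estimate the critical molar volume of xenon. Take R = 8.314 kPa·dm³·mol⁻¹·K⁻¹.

For a van der Waals gas, V_m,c = 3b.
V_m,c = 3×0.05109 = 0.1533 dm³/mol

V_m,c ≈ 0.1533 dm³/mol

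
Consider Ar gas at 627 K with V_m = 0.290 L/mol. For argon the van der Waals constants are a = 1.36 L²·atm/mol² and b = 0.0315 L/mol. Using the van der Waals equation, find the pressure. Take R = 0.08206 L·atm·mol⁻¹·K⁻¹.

P = RT/(V_m − b) − a/V_m²
RT/(V_m − b) = (0.08206)(627)/(0.290 − 0.0315) = 51.452/0.25850 = 199.04 atm
a/V_m² = 1.36/(0.290)² = 16.171 atm
P = 199.04 − 16.171 = 182.9 atm

P ≈ 182.9 atm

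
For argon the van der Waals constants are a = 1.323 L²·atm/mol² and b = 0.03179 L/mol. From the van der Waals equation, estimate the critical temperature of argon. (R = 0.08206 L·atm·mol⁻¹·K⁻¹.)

T_c ≈ 150.3 K

For a van der Waals gas, T_c = 8a/(27Rb).
T_c = 8×1.323/(27×0.08206×0.03179) = 10.584/0.070435 = 150.3 K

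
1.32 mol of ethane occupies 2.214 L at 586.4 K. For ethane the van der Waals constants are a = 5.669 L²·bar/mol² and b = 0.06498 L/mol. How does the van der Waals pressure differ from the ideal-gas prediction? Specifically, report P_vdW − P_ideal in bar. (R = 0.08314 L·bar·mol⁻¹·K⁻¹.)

Ideal: P_ideal = nRT/V = (1.32)(0.08314)(586.4)/2.214 = 29.0670 bar
vdW: P = nRT/(V − nb) − a n²/V² = 64.3544/2.12823 − 9.87767/4.90180 = 30.2385 − 2.01511 = 28.2234 bar
ΔP = 28.2234 − 29.0670 = -0.844 bar

ΔP ≈ -0.844 bar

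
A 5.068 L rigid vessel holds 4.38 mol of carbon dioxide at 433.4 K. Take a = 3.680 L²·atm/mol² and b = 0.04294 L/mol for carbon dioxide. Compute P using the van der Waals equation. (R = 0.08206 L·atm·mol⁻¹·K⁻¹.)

P ≈ 29.17 atm

P = nRT/(V − nb) − a n²/V²
nRT/(V − nb) = (4.38)(0.08206)(433.4)/(5.068 − 4.38×0.04294) = 155.77/4.8799 = 31.921 atm
a n²/V² = (3.680)(4.38)²/(5.068)² = 2.7487 atm
P = 31.921 − 2.7487 = 29.17 atm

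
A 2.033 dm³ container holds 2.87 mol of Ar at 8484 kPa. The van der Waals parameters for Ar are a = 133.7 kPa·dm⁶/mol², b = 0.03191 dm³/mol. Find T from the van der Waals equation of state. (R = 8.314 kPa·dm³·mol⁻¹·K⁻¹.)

T ≈ 712.0 K

T = (P + a n²/V²)(V − nb)/(nR)
P + a n²/V² = 8484 + (133.7)(2.87)²/(2.033)² = 8750.5 kPa
V − nb = 2.033 − (2.87)(0.03191) = 1.9414 dm³
T = (8750.5)(1.9414)/((2.87)(8.314)) = 712.0 K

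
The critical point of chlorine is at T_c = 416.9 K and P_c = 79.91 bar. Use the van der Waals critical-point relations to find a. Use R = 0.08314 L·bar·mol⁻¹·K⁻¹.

From T_c = 8a/(27Rb) and P_c = a/(27b²): a = 27 R² T_c²/(64 P_c).
a = 27×(0.08314)²×(416.9)²/(64×79.91) = 32438/5114.2 = 6.343 L²·bar/mol²

a ≈ 6.343 L²·bar/mol²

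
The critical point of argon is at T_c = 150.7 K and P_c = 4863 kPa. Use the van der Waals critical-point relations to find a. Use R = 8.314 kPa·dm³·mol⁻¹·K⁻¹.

a ≈ 136.2 kPa·dm⁶/mol²

From T_c = 8a/(27Rb) and P_c = a/(27b²): a = 27 R² T_c²/(64 P_c).
a = 27×(8.314)²×(150.7)²/(64×4863) = 42384817/311232 = 136.2 kPa·dm⁶/mol²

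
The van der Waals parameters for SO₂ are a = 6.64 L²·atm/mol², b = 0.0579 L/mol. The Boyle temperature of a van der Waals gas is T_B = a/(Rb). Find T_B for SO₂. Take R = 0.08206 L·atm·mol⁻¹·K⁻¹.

T_B ≈ 1398 K

For a van der Waals gas the second virial coefficient B₂ = b − a/(RT) vanishes at T_B = a/(Rb).
T_B = 6.64/(0.08206×0.0579) = 6.64/0.0047513 = 1398 K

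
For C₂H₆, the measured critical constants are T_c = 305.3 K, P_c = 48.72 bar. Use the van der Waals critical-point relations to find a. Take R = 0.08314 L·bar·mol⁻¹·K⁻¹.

From T_c = 8a/(27Rb) and P_c = a/(27b²): a = 27 R² T_c²/(64 P_c).
a = 27×(0.08314)²×(305.3)²/(64×48.72) = 17396/3118.1 = 5.579 L²·bar/mol²

a ≈ 5.579 L²·bar/mol²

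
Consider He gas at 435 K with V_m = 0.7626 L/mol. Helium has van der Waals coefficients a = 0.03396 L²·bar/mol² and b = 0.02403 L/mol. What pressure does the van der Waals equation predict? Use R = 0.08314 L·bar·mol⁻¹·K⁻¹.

P = RT/(V_m − b) − a/V_m²
RT/(V_m − b) = (0.08314)(435)/(0.7626 − 0.02403) = 36.166/0.73857 = 48.968 bar
a/V_m² = 0.03396/(0.7626)² = 0.058395 bar
P = 48.968 − 0.058395 = 48.91 bar

P ≈ 48.91 bar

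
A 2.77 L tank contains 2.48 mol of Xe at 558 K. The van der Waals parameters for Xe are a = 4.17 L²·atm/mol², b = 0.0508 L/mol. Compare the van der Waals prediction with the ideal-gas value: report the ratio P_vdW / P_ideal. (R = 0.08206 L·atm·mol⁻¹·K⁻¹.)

Ideal: P_ideal = nRT/V = (2.48)(0.08206)(558)/2.77 = 40.9956 atm
vdW: P = nRT/(V − nb) − a n²/V² = 113.558/2.64402 − 25.6472/7.67290 = 42.9490 − 3.34257 = 39.6064 atm
Ratio = 39.6064/40.9956 = 0.9661

P_vdW / P_ideal ≈ 0.9661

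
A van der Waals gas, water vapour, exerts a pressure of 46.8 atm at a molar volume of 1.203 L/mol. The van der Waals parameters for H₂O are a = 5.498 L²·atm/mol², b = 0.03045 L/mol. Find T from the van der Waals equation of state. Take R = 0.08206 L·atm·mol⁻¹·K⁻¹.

T = (P + a/V_m²)(V_m − b)/R
P + a/V_m² = 46.8 + 5.498/(1.203)² = 50.599 atm
V_m − b = 1.203 − 0.03045 = 1.1726 L/mol
T = (50.599)(1.1726)/0.08206 = 723.0 K

T ≈ 723.0 K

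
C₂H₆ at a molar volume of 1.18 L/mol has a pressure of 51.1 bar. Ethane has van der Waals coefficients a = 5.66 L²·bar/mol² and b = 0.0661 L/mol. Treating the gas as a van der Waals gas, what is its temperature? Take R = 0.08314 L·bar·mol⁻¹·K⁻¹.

T = (P + a/V_m²)(V_m − b)/R
P + a/V_m² = 51.1 + 5.66/(1.18)² = 55.165 bar
V_m − b = 1.18 − 0.0661 = 1.1139 L/mol
T = (55.165)(1.1139)/0.08314 = 739.1 K

T ≈ 739.1 K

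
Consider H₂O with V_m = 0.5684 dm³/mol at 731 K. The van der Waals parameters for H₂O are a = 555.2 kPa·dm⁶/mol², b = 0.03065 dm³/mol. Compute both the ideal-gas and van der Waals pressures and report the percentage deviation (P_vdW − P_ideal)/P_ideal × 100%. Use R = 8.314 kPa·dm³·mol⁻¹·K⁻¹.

Ideal: P_ideal = RT/V_m = (8.314)(731)/0.5684 = 10692.4 kPa
vdW: P = RT/(V_m − b) − a/V_m² = 6077.53/0.537750 − 555.2/0.323079 = 11301.8 − 1718.47 = 9583.3 kPa
% deviation = (9583.3 − 10692.4)/10692.4 × 100% = -10.37%

-10.37 %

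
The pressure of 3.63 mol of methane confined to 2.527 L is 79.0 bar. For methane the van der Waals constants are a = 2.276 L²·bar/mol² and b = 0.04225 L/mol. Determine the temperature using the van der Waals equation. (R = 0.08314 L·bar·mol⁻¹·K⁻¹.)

T ≈ 658.3 K

T = (P + a n²/V²)(V − nb)/(nR)
P + a n²/V² = 79.0 + (2.276)(3.63)²/(2.527)² = 83.697 bar
V − nb = 2.527 − (3.63)(0.04225) = 2.3736 L
T = (83.697)(2.3736)/((3.63)(0.08314)) = 658.3 K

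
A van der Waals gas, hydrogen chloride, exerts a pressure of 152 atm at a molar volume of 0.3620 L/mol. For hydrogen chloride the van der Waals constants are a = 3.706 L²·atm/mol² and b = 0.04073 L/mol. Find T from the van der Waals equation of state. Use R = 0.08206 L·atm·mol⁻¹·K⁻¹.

T ≈ 705.8 K

T = (P + a/V_m²)(V_m − b)/R
P + a/V_m² = 152 + 3.706/(0.3620)² = 180.28 atm
V_m − b = 0.3620 − 0.04073 = 0.32127 L/mol
T = (180.28)(0.32127)/0.08206 = 705.8 K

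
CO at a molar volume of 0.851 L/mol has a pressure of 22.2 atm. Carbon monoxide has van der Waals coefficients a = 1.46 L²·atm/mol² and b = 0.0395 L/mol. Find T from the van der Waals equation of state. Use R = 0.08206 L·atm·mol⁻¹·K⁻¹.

T = (P + a/V_m²)(V_m − b)/R
P + a/V_m² = 22.2 + 1.46/(0.851)² = 24.216 atm
V_m − b = 0.851 − 0.0395 = 0.81150 L/mol
T = (24.216)(0.81150)/0.08206 = 239.5 K

T ≈ 239.5 K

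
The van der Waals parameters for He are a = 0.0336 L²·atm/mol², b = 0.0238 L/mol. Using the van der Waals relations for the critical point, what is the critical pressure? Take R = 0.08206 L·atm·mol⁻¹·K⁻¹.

P_c ≈ 2.197 atm

For a van der Waals gas, P_c = a/(27b²).
P_c = 0.0336/(27×(0.0238)²) = 0.0336/0.015294 = 2.197 atm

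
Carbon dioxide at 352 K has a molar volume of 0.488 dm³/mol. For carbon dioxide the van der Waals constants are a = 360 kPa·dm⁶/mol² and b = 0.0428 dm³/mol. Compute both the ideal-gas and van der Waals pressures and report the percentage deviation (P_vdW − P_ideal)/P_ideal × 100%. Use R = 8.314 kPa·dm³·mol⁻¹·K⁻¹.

Ideal: P_ideal = RT/V_m = (8.314)(352)/0.488 = 5996.98 kPa
vdW: P = RT/(V_m − b) − a/V_m² = 2926.53/0.445200 − 360/0.238144 = 6573.52 − 1511.69 = 5061.83 kPa
% deviation = (5061.83 − 5996.98)/5996.98 × 100% = -15.59%

-15.59 %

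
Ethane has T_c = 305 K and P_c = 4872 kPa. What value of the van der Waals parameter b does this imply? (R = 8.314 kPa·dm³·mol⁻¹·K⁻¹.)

From T_c = 8a/(27Rb) and P_c = a/(27b²): b = R T_c/(8 P_c).
b = (8.314)(305)/(8×4872) = 2535.8/38976 = 0.06506 dm³/mol

b ≈ 0.06506 dm³/mol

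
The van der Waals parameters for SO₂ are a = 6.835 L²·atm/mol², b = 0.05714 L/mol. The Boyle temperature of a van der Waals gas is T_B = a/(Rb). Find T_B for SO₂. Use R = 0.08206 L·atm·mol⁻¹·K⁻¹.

T_B ≈ 1458 K

For a van der Waals gas the second virial coefficient B₂ = b − a/(RT) vanishes at T_B = a/(Rb).
T_B = 6.835/(0.08206×0.05714) = 6.835/0.0046889 = 1458 K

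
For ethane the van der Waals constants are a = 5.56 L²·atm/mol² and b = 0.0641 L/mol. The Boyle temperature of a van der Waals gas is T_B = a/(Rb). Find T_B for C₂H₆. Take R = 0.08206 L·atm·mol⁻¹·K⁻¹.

T_B ≈ 1057 K

For a van der Waals gas the second virial coefficient B₂ = b − a/(RT) vanishes at T_B = a/(Rb).
T_B = 5.56/(0.08206×0.0641) = 5.56/0.0052600 = 1057 K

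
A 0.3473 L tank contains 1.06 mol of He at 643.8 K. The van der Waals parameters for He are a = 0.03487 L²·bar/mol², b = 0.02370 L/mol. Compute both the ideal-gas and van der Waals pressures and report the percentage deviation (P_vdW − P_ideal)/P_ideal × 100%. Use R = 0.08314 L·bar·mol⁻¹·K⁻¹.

7.60 %

Ideal: P_ideal = nRT/V = (1.06)(0.08314)(643.8)/0.3473 = 163.366 bar
vdW: P = nRT/(V − nb) − a n²/V² = 56.7371/0.322178 − 0.0391799/0.120617 = 176.105 − 0.324829 = 175.780 bar
% deviation = (175.780 − 163.366)/163.366 × 100% = 7.60%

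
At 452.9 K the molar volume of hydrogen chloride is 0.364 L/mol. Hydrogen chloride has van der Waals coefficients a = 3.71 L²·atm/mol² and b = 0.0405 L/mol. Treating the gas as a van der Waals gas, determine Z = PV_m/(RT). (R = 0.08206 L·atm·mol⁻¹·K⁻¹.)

Z ≈ 0.8509

P = RT/(V_m − b) − a/V_m² = (0.08206)(452.9)/(0.364 − 0.0405) − 3.71/(0.364)²
  = 37.165/0.32350 − 28.001 = 114.88 − 28.001 = 86.88 atm
Z = PV_m/(RT) = (86.88)(0.364)/((0.08206)(452.9)) = 31.624/37.165 = 0.8509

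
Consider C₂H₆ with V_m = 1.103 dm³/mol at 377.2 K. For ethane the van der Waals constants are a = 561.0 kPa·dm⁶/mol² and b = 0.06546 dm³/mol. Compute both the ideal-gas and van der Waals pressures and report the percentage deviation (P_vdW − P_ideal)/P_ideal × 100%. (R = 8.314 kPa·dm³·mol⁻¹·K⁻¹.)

-9.91 %

Ideal: P_ideal = RT/V_m = (8.314)(377.2)/1.103 = 2843.19 kPa
vdW: P = RT/(V_m − b) − a/V_m² = 3136.04/1.03754 − 561.0/1.21661 = 3022.57 − 461.117 = 2561.45 kPa
% deviation = (2561.45 − 2843.19)/2843.19 × 100% = -9.91%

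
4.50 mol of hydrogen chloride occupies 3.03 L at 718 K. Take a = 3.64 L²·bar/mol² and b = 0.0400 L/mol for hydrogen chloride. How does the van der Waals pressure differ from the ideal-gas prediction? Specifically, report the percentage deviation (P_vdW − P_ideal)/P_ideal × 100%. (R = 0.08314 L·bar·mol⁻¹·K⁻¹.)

Ideal: P_ideal = nRT/V = (4.50)(0.08314)(718)/3.03 = 88.6552 bar
vdW: P = nRT/(V − nb) − a n²/V² = 268.625/2.85000 − 73.7100/9.18090 = 94.2544 − 8.02862 = 86.2258 bar
% deviation = (86.2258 − 88.6552)/88.6552 × 100% = -2.74%

-2.74 %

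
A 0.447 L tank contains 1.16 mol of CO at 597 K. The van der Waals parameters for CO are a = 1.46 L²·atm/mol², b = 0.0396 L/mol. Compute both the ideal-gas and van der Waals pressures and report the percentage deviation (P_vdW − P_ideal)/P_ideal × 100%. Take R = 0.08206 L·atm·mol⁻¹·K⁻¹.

Ideal: P_ideal = nRT/V = (1.16)(0.08206)(597)/0.447 = 127.132 atm
vdW: P = nRT/(V − nb) − a n²/V² = 56.8282/0.401064 − 1.96458/0.199809 = 141.694 − 9.83229 = 131.862 atm
% deviation = (131.862 − 127.132)/127.132 × 100% = 3.72%

3.72 %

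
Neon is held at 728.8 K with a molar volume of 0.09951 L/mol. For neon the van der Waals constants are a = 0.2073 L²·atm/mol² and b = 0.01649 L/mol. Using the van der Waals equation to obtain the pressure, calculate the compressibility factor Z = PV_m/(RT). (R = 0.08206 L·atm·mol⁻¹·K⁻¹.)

Z ≈ 1.164

P = RT/(V_m − b) − a/V_m² = (0.08206)(728.8)/(0.09951 − 0.01649) − 0.2073/(0.09951)²
  = 59.805/0.083020 − 20.935 = 720.37 − 20.935 = 699.44 atm
Z = PV_m/(RT) = (699.44)(0.09951)/((0.08206)(728.8)) = 69.601/59.805 = 1.164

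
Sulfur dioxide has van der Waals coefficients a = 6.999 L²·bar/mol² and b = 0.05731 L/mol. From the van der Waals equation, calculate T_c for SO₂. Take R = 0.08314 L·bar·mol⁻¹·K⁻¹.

T_c ≈ 435.2 K

For a van der Waals gas, T_c = 8a/(27Rb).
T_c = 8×6.999/(27×0.08314×0.05731) = 55.992/0.12865 = 435.2 K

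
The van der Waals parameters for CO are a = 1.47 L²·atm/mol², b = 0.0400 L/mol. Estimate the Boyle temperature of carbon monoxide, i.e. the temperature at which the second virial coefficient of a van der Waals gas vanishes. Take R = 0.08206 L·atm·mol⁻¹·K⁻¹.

For a van der Waals gas the second virial coefficient B₂ = b − a/(RT) vanishes at T_B = a/(Rb).
T_B = 1.47/(0.08206×0.0400) = 1.47/0.0032824 = 447.8 K

T_B ≈ 447.8 K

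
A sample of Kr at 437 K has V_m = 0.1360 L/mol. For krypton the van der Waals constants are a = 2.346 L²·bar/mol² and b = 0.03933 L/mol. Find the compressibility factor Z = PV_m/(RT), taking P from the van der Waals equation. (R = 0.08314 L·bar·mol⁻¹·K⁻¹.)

Z ≈ 0.9321

P = RT/(V_m − b) − a/V_m² = (0.08314)(437)/(0.1360 − 0.03933) − 2.346/(0.1360)²
  = 36.332/0.096670 − 126.84 = 375.84 − 126.84 = 249.00 bar
Z = PV_m/(RT) = (249.00)(0.1360)/((0.08314)(437)) = 33.864/36.332 = 0.9321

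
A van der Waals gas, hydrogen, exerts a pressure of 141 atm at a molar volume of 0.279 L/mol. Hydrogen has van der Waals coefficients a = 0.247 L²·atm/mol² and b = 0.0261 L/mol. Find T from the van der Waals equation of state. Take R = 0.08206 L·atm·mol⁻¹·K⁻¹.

T = (P + a/V_m²)(V_m − b)/R
P + a/V_m² = 141 + 0.247/(0.279)² = 144.17 atm
V_m − b = 0.279 − 0.0261 = 0.25290 L/mol
T = (144.17)(0.25290)/0.08206 = 444.3 K

T ≈ 444.3 K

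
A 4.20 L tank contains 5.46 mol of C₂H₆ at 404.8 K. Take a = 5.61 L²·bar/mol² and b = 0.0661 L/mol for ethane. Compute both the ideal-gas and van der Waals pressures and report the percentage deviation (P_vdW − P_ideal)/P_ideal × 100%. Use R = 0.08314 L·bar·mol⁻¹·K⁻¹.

-12.27 %

Ideal: P_ideal = nRT/V = (5.46)(0.08314)(404.8)/4.20 = 43.7516 bar
vdW: P = nRT/(V − nb) − a n²/V² = 183.757/3.83909 − 167.243/17.6400 = 47.8647 − 9.48090 = 38.3838 bar
% deviation = (38.3838 − 43.7516)/43.7516 × 100% = -12.27%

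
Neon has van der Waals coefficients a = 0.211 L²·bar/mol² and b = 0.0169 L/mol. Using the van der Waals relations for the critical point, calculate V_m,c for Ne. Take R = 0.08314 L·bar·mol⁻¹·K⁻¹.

For a van der Waals gas, V_m,c = 3b.
V_m,c = 3×0.0169 = 0.05070 L/mol

V_m,c ≈ 0.05070 L/mol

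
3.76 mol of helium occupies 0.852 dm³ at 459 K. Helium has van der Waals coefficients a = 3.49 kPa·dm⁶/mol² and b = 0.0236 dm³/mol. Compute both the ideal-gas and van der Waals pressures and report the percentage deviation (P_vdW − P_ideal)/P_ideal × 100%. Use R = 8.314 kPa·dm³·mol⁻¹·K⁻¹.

Ideal: P_ideal = nRT/V = (3.76)(8.314)(459)/0.852 = 16841.1 kPa
vdW: P = nRT/(V − nb) − a n²/V² = 14348.6/0.763264 − 49.3402/0.725904 = 18799.0 − 67.9707 = 18731.0 kPa
% deviation = (18731.0 − 16841.1)/16841.1 × 100% = 11.22%

11.22 %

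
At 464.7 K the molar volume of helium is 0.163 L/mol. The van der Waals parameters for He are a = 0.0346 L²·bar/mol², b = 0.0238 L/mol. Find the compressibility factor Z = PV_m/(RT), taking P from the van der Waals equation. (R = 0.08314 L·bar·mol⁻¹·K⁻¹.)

Z ≈ 1.165

P = RT/(V_m − b) − a/V_m² = (0.08314)(464.7)/(0.163 − 0.0238) − 0.0346/(0.163)²
  = 38.635/0.13920 − 1.3023 = 277.55 − 1.3023 = 276.25 bar
Z = PV_m/(RT) = (276.25)(0.163)/((0.08314)(464.7)) = 45.029/38.635 = 1.165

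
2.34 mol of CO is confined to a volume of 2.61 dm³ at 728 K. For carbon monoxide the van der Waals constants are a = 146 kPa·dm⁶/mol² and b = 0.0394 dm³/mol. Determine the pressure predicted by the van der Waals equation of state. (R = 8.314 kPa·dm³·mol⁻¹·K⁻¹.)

P = nRT/(V − nb) − a n²/V²
nRT/(V − nb) = (2.34)(8.314)(728)/(2.61 − 2.34×0.0394) = 14163/2.5178 = 5625.1 kPa
a n²/V² = (146)(2.34)²/(2.61)² = 117.36 kPa
P = 5625.1 − 117.36 = 5508 kPa

P ≈ 5508 kPa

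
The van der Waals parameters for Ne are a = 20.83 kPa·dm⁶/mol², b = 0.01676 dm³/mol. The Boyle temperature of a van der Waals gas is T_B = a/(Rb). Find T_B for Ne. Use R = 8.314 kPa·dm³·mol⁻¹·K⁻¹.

For a van der Waals gas the second virial coefficient B₂ = b − a/(RT) vanishes at T_B = a/(Rb).
T_B = 20.83/(8.314×0.01676) = 20.83/0.13934 = 149.5 K

T_B ≈ 149.5 K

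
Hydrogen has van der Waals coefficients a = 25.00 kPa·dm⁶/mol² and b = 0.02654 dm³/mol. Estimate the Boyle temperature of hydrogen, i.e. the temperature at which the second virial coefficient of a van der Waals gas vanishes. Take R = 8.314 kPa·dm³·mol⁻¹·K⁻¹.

For a van der Waals gas the second virial coefficient B₂ = b − a/(RT) vanishes at T_B = a/(Rb).
T_B = 25.00/(8.314×0.02654) = 25.00/0.22065 = 113.3 K

T_B ≈ 113.3 K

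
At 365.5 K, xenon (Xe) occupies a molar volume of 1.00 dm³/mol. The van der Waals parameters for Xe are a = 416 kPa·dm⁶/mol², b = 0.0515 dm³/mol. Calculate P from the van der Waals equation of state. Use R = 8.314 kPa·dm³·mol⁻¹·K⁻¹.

P ≈ 2788 kPa

P = RT/(V_m − b) − a/V_m²
RT/(V_m − b) = (8.314)(365.5)/(1.00 − 0.0515) = 3038.8/0.94850 = 3203.8 kPa
a/V_m² = 416/(1.00)² = 416.00 kPa
P = 3203.8 − 416.00 = 2788 kPa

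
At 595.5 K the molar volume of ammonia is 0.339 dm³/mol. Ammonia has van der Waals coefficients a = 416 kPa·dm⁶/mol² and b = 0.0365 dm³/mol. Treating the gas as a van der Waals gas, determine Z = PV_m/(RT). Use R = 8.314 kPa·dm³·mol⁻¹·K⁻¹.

P = RT/(V_m − b) − a/V_m² = (8.314)(595.5)/(0.339 − 0.0365) − 416/(0.339)²
  = 4951.0/0.30250 − 3619.9 = 16367 − 3619.9 = 12747 kPa
Z = PV_m/(RT) = (12747)(0.339)/((8.314)(595.5)) = 4321.2/4951.0 = 0.8728

Z ≈ 0.8728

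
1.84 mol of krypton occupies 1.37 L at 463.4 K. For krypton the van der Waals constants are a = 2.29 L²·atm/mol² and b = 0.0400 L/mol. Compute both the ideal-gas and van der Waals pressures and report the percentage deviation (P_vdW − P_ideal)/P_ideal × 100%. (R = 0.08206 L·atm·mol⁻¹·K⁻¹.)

-2.41 %

Ideal: P_ideal = nRT/V = (1.84)(0.08206)(463.4)/1.37 = 51.0722 atm
vdW: P = nRT/(V − nb) − a n²/V² = 69.9690/1.29640 − 7.75302/1.87690 = 53.9718 − 4.13076 = 49.8410 atm
% deviation = (49.8410 − 51.0722)/51.0722 × 100% = -2.41%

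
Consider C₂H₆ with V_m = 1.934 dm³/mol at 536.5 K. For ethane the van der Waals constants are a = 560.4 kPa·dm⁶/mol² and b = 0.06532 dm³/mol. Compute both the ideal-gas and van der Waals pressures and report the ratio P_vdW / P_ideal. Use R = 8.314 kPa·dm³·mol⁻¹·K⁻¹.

Ideal: P_ideal = RT/V_m = (8.314)(536.5)/1.934 = 2306.34 kPa
vdW: P = RT/(V_m − b) − a/V_m² = 4460.46/1.86868 − 560.4/3.74036 = 2386.96 − 149.825 = 2237.14 kPa
Ratio = 2237.14/2306.34 = 0.9700

P_vdW / P_ideal ≈ 0.9700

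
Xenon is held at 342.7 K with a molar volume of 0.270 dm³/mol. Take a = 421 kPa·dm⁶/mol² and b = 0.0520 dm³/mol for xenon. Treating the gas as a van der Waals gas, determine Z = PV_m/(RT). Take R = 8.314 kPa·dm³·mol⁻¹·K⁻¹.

Z ≈ 0.6913

P = RT/(V_m − b) − a/V_m² = (8.314)(342.7)/(0.270 − 0.0520) − 421/(0.270)²
  = 2849.2/0.21800 − 5775.0 = 13070 − 5775.0 = 7295 kPa
Z = PV_m/(RT) = (7295)(0.270)/((8.314)(342.7)) = 1969.7/2849.2 = 0.6913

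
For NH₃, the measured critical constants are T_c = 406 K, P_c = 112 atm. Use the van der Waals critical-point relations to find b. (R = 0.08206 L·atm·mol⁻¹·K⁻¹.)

From T_c = 8a/(27Rb) and P_c = a/(27b²): b = R T_c/(8 P_c).
b = (0.08206)(406)/(8×112) = 33.316/896.00 = 0.03718 L/mol

b ≈ 0.03718 L/mol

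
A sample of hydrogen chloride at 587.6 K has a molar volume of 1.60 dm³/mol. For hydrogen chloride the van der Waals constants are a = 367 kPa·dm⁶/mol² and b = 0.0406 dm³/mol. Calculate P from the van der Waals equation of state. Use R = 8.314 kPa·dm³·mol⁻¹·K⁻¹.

P = RT/(V_m − b) − a/V_m²
RT/(V_m − b) = (8.314)(587.6)/(1.60 − 0.0406) = 4885.3/1.5594 = 3132.8 kPa
a/V_m² = 367/(1.60)² = 143.36 kPa
P = 3132.8 − 143.36 = 2989 kPa

P ≈ 2989 kPa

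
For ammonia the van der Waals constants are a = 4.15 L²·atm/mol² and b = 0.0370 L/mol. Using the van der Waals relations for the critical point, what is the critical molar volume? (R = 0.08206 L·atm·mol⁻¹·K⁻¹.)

V_m,c ≈ 0.1110 L/mol

For a van der Waals gas, V_m,c = 3b.
V_m,c = 3×0.0370 = 0.1110 L/mol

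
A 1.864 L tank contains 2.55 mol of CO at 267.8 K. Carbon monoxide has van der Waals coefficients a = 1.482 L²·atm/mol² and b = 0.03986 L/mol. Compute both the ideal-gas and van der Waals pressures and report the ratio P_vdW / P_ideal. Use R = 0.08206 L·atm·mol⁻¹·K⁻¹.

P_vdW / P_ideal ≈ 0.9654

Ideal: P_ideal = nRT/V = (2.55)(0.08206)(267.8)/1.864 = 30.0633 atm
vdW: P = nRT/(V − nb) − a n²/V² = 56.0380/1.76236 − 9.63671/3.47450 = 31.7971 − 2.77355 = 29.0236 atm
Ratio = 29.0236/30.0633 = 0.9654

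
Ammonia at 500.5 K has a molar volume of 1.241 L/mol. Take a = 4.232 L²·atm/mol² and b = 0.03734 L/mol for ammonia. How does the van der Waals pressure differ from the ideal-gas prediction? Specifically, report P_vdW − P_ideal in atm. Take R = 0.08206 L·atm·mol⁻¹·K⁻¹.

Ideal: P_ideal = RT/V_m = (0.08206)(500.5)/1.241 = 33.0951 atm
vdW: P = RT/(V_m − b) − a/V_m² = 41.0710/1.20366 − 4.232/1.54008 = 34.1218 − 2.74791 = 31.3739 atm
ΔP = 31.3739 − 33.0951 = -1.721 atm

ΔP ≈ -1.721 atm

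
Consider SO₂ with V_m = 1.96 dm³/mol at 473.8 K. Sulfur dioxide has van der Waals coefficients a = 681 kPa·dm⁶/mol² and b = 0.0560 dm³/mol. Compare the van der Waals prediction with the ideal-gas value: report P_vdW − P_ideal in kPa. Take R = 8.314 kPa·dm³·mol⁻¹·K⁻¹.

ΔP ≈ -118.2 kPa

Ideal: P_ideal = RT/V_m = (8.314)(473.8)/1.96 = 2009.78 kPa
vdW: P = RT/(V_m − b) − a/V_m² = 3939.17/1.90400 − 681/3.84160 = 2068.89 − 177.270 = 1891.62 kPa
ΔP = 1891.62 − 2009.78 = -118.2 kPa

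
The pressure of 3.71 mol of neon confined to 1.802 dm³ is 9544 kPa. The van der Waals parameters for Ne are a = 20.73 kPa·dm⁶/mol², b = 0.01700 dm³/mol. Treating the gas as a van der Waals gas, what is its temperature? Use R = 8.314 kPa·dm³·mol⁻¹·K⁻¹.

T = (P + a n²/V²)(V − nb)/(nR)
P + a n²/V² = 9544 + (20.73)(3.71)²/(1.802)² = 9631.9 kPa
V − nb = 1.802 − (3.71)(0.01700) = 1.7389 dm³
T = (9631.9)(1.7389)/((3.71)(8.314)) = 543.0 K

T ≈ 543.0 K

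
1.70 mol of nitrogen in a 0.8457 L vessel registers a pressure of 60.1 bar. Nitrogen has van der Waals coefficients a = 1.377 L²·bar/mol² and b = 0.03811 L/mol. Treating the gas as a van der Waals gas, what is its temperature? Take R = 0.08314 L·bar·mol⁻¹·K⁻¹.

T = (P + a n²/V²)(V − nb)/(nR)
P + a n²/V² = 60.1 + (1.377)(1.70)²/(0.8457)² = 65.664 bar
V − nb = 0.8457 − (1.70)(0.03811) = 0.78091 L
T = (65.664)(0.78091)/((1.70)(0.08314)) = 362.8 K

T ≈ 362.8 K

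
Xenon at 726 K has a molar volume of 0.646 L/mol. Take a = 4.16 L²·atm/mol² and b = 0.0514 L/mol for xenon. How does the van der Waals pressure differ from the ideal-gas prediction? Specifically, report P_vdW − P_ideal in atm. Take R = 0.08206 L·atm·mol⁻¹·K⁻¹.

ΔP ≈ -2.00 atm

Ideal: P_ideal = RT/V_m = (0.08206)(726)/0.646 = 92.2222 atm
vdW: P = RT/(V_m − b) − a/V_m² = 59.5756/0.594600 − 4.16/0.417316 = 100.194 − 9.96847 = 90.226 atm
ΔP = 90.226 − 92.2222 = -2.00 atm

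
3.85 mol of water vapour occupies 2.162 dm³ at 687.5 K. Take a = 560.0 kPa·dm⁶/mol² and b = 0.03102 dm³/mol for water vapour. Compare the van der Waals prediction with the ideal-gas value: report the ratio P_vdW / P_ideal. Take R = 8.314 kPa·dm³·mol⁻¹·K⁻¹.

Ideal: P_ideal = nRT/V = (3.85)(8.314)(687.5)/2.162 = 10178.6 kPa
vdW: P = nRT/(V − nb) − a n²/V² = 22006.1/2.04257 − 8300.60/4.67424 = 10773.7 − 1775.82 = 8997.9 kPa
Ratio = 8997.9/10178.6 = 0.8840

P_vdW / P_ideal ≈ 0.8840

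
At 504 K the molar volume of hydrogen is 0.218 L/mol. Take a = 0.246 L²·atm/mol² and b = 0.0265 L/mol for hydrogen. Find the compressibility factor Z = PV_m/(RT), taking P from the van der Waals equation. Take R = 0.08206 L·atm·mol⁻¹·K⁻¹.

P = RT/(V_m − b) − a/V_m² = (0.08206)(504)/(0.218 − 0.0265) − 0.246/(0.218)²
  = 41.358/0.19150 − 5.1763 = 215.97 − 5.1763 = 210.79 atm
Z = PV_m/(RT) = (210.79)(0.218)/((0.08206)(504)) = 45.952/41.358 = 1.111

Z ≈ 1.111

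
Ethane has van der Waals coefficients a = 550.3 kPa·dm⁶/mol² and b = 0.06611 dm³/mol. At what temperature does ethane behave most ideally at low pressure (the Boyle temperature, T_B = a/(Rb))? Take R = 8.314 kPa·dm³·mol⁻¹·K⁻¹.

For a van der Waals gas the second virial coefficient B₂ = b − a/(RT) vanishes at T_B = a/(Rb).
T_B = 550.3/(8.314×0.06611) = 550.3/0.54964 = 1001 K

T_B ≈ 1001 K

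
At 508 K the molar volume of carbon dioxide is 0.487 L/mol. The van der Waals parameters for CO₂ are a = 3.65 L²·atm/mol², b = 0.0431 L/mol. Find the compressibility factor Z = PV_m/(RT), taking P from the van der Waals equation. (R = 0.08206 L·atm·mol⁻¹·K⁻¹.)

Z ≈ 0.9173

P = RT/(V_m − b) − a/V_m² = (0.08206)(508)/(0.487 − 0.0431) − 3.65/(0.487)²
  = 41.686/0.44390 − 15.390 = 93.909 − 15.390 = 78.519 atm
Z = PV_m/(RT) = (78.519)(0.487)/((0.08206)(508)) = 38.239/41.686 = 0.9173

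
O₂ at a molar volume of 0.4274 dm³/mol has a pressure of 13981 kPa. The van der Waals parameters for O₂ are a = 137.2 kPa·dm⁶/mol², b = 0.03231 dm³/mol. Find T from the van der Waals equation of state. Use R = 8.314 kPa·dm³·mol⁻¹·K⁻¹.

T = (P + a/V_m²)(V_m − b)/R
P + a/V_m² = 13981 + 137.2/(0.4274)² = 14732 kPa
V_m − b = 0.4274 − 0.03231 = 0.39509 dm³/mol
T = (14732)(0.39509)/8.314 = 700.1 K

T ≈ 700.1 K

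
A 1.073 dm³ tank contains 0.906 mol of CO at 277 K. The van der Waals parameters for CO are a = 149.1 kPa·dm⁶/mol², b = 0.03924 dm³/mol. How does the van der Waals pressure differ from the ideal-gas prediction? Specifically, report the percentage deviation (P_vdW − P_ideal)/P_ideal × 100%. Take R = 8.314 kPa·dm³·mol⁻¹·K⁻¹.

Ideal: P_ideal = nRT/V = (0.906)(8.314)(277)/1.073 = 1944.55 kPa
vdW: P = nRT/(V − nb) − a n²/V² = 2086.50/1.03745 − 122.387/1.15133 = 2011.18 − 106.301 = 1904.88 kPa
% deviation = (1904.88 − 1944.55)/1944.55 × 100% = -2.04%

-2.04 %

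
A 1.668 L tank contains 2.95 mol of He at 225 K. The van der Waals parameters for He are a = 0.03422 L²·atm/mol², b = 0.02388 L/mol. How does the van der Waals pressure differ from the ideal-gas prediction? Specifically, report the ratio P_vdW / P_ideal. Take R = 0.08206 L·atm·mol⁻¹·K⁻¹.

Ideal: P_ideal = nRT/V = (2.95)(0.08206)(225)/1.668 = 32.6543 atm
vdW: P = nRT/(V − nb) − a n²/V² = 54.4673/1.59755 − 0.297800/2.78222 = 34.0943 − 0.107037 = 33.9873 atm
Ratio = 33.9873/32.6543 = 1.041

P_vdW / P_ideal ≈ 1.041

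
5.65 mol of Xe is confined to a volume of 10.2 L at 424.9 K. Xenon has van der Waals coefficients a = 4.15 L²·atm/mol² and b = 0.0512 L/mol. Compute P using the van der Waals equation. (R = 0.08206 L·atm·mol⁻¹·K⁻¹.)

P ≈ 18.60 atm

P = nRT/(V − nb) − a n²/V²
nRT/(V − nb) = (5.65)(0.08206)(424.9)/(10.2 − 5.65×0.0512) = 197.00/9.9107 = 19.878 atm
a n²/V² = (4.15)(5.65)²/(10.2)² = 1.2733 atm
P = 19.878 − 1.2733 = 18.60 atm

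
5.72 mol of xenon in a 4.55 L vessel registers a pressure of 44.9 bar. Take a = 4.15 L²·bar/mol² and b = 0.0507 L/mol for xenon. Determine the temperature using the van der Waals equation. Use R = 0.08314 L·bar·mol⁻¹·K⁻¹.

T = (P + a n²/V²)(V − nb)/(nR)
P + a n²/V² = 44.9 + (4.15)(5.72)²/(4.55)² = 51.459 bar
V − nb = 4.55 − (5.72)(0.0507) = 4.2600 L
T = (51.459)(4.2600)/((5.72)(0.08314)) = 461.0 K

T ≈ 461.0 K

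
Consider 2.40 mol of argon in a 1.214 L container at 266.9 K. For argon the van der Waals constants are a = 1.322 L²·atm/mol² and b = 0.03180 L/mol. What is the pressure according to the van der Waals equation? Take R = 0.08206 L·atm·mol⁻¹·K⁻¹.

P ≈ 41.04 atm

P = nRT/(V − nb) − a n²/V²
nRT/(V − nb) = (2.40)(0.08206)(266.9)/(1.214 − 2.40×0.03180) = 52.564/1.1377 = 46.202 atm
a n²/V² = (1.322)(2.40)²/(1.214)² = 5.1667 atm
P = 46.202 − 5.1667 = 41.04 atm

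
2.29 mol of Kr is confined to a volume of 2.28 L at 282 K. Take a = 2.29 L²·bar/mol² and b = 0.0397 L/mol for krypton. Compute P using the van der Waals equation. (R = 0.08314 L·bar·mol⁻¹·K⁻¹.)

P ≈ 22.22 bar

P = nRT/(V − nb) − a n²/V²
nRT/(V − nb) = (2.29)(0.08314)(282)/(2.28 − 2.29×0.0397) = 53.690/2.1891 = 24.526 bar
a n²/V² = (2.29)(2.29)²/(2.28)² = 2.3101 bar
P = 24.526 − 2.3101 = 22.22 bar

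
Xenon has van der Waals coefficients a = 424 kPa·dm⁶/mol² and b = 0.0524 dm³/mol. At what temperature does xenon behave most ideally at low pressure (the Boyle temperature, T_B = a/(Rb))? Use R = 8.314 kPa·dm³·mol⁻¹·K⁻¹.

T_B ≈ 973.3 K

For a van der Waals gas the second virial coefficient B₂ = b − a/(RT) vanishes at T_B = a/(Rb).
T_B = 424/(8.314×0.0524) = 424/0.43565 = 973.3 K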